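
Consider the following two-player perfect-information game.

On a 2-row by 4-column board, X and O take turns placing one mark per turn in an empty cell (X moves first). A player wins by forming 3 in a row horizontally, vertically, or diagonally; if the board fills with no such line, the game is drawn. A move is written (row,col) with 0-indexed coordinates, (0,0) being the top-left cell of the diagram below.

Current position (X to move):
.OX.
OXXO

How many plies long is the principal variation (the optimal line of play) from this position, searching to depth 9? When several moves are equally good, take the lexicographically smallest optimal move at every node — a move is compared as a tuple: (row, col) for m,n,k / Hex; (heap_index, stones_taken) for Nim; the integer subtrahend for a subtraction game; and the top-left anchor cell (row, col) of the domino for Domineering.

PV length from [.OX./OXXO]: 2 plies

ply 1, X at .OX./OXXO | (0,0)=+0→XOX./OXXO*; (0,3)=+0→.OXX/OXXO
ply 2, O at XOX./OXXO | (0,3)=+0→XOXO/OXXO*
ply 3: XOXO/OXXO is terminal +0 (X); from .OX./OXXO depth 9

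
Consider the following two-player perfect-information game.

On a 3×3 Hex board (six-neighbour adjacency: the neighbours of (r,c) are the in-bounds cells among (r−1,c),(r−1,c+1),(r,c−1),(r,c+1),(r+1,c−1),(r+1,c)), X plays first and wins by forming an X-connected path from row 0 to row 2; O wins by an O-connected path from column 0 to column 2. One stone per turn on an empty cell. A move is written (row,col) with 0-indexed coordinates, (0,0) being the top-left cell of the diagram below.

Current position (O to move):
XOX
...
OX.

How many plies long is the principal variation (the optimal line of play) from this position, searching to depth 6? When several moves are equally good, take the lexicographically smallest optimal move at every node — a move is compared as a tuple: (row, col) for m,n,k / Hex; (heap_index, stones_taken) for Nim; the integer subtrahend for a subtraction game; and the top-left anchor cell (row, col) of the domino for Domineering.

PV length from [XOX/.../OX.]: 2 plies

ply 1, O at XOX/.../OX. | (1,0)=-1→XOX/O../OX.*; (1,1)=-1→XOX/.O./OX.; (1,2)=-1→XOX/..O/OX.; (2,2)=-1→XOX/.../OXO
ply 2, X at XOX/O../OX. | (1,1)=+1→XOX/OX./OX.*; (1,2)=+1→XOX/O.X/OX.; (2,2)=+1→XOX/O../OXX
ply 3: XOX/OX./OX. is terminal -1 (O); from XOX/.../OX. depth 6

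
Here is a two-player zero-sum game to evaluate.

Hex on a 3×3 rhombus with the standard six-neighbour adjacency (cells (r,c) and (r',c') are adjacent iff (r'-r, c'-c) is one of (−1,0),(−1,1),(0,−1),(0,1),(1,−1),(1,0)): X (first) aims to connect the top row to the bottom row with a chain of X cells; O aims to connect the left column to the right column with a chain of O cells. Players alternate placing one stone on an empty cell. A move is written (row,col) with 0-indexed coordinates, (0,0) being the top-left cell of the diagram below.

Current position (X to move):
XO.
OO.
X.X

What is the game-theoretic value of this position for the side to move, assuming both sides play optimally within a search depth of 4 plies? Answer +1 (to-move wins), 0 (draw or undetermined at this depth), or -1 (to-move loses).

value(XO./OO./X.X, X) = -1

[XO./OO./X.X] X move#1: (0,2):-1/XOX/OO./X.X*, (1,2):-1/XO./OOX/X.X, (2,1):-1/XO./OO./XXX
[XOX/OO./X.X] O move#2: (1,2):+1/XOX/OOO/X.X*, (2,1):-1/XOX/OO./XOX
[XOX/OOO/X.X] end (terminal -1, X#3); searched XO./OO./X.X to 4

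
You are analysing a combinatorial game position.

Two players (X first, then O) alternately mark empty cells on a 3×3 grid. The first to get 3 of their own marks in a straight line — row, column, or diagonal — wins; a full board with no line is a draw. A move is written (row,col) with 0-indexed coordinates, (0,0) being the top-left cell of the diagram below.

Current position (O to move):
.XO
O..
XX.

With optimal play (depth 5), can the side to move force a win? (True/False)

ply 1, O at .XO/O../XX. | (0,0)=-1→OXO/O../XX.*; (1,1)=-1→.XO/OO./XX.; (1,2)=-1→.XO/O.O/XX.; (2,2)=-1→.XO/O../XXO
ply 2, X at OXO/O../XX. | (1,1)=+1→OXO/OX./XX.*; (1,2)=+1→OXO/O.X/XX.; (2,2)=+1→OXO/O../XXX
ply 3: OXO/OX./XX. is terminal -1 (O); from .XO/O../XX. depth 5

O winning at [.XO/O../XX.]: False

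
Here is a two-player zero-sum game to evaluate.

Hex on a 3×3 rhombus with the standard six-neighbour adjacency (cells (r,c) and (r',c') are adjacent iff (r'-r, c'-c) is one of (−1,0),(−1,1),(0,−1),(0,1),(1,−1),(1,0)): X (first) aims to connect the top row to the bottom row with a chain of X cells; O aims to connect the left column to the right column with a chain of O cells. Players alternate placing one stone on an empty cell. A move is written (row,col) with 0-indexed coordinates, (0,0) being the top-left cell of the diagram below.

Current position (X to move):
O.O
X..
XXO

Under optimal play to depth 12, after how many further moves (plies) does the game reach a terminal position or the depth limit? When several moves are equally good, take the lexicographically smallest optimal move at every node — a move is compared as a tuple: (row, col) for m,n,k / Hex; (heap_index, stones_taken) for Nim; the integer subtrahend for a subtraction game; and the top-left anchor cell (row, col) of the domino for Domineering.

[O.O/X../XXO] X move#1: (0,1):+1/OXO/X../XXO*, (1,1):-1/O.O/XX./XXO, (1,2):-1/O.O/X.X/XXO
[OXO/X../XXO] end (terminal -1, O#2); searched O.O/X../XXO to 12

PV length from [O.O/X../XXO]: 1 ply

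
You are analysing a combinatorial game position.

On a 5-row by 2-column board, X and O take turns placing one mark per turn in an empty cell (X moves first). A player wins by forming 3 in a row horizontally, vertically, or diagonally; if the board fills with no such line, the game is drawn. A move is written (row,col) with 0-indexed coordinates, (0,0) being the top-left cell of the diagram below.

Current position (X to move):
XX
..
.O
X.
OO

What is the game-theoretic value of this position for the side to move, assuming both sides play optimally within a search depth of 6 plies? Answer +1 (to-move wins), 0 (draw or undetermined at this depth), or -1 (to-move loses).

p1 X@[XX/../.O/X./OO]: (1,0)[XX/X./.O/X./OO]-1 (1,1)[XX/.X/.O/X./OO]-1 (2,0)[XX/../XO/X./OO]-1 (3,1)[XX/../.O/XX/OO]+0*
p2 O@[XX/../.O/XX/OO]: (1,0)[XX/O./.O/XX/OO]+0* (1,1)[XX/.O/.O/XX/OO]+0 (2,0)[XX/../OO/XX/OO]+0
p3 X@[XX/O./.O/XX/OO]: (1,1)[XX/OX/.O/XX/OO]+0* (2,0)[XX/O./XO/XX/OO]+0
p4 O@[XX/OX/.O/XX/OO]: (2,0)[XX/OX/OO/XX/OO]+0*
p5 X@[XX/OX/OO/XX/OO] terminal +0; root [XX/../.O/X./OO] d6

value(XX/../.O/X./OO, X) = 0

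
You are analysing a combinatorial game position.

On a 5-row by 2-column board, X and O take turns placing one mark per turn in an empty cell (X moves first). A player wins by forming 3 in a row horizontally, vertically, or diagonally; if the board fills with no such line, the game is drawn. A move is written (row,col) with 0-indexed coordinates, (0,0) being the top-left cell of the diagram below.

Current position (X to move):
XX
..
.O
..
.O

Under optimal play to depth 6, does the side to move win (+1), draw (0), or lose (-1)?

value(XX/../.O/../.O, X) = 0

p1 X@[XX/../.O/../.O]: (1,0)[XX/X./.O/../.O]-1 (1,1)[XX/.X/.O/../.O]-1 (2,0)[XX/../XO/../.O]-1 (3,0)[XX/../.O/X./.O]-1 (3,1)[XX/../.O/.X/.O]+0* (4,0)[XX/../.O/../XO]-1
p2 O@[XX/../.O/.X/.O]: (1,0)[XX/O./.O/.X/.O]+0* (1,1)[XX/.O/.O/.X/.O]+0 (2,0)[XX/../OO/.X/.O]+0 (3,0)[XX/../.O/OX/.O]+0 (4,0)[XX/../.O/.X/OO]+0
p3 X@[XX/O./.O/.X/.O]: (1,1)[XX/OX/.O/.X/.O]+0* (2,0)[XX/O./XO/.X/.O]+0 (3,0)[XX/O./.O/XX/.O]+0 (4,0)[XX/O./.O/.X/XO]+0
p4 O@[XX/OX/.O/.X/.O]: (2,0)[XX/OX/OO/.X/.O]+0* (3,0)[XX/OX/.O/OX/.O]+0 (4,0)[XX/OX/.O/.X/OO]+0
p5 X@[XX/OX/OO/.X/.O]: (3,0)[XX/OX/OO/XX/.O]+0* (4,0)[XX/OX/OO/.X/XO]-1
p6 O@[XX/OX/OO/XX/.O]: (4,0)[XX/OX/OO/XX/OO]+0*
p7 X@[XX/OX/OO/XX/OO] terminal +0; root [XX/../.O/../.O] d6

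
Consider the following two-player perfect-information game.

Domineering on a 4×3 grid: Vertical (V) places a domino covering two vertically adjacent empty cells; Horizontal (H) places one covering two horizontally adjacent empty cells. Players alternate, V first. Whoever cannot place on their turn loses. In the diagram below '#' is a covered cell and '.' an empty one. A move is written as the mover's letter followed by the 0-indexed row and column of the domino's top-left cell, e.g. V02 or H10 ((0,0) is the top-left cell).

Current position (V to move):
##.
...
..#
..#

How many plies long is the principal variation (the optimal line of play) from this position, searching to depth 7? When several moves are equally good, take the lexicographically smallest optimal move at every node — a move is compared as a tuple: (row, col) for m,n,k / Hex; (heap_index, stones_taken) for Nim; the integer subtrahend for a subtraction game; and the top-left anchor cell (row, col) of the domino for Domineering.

PV length from [##./.../..#/..#]: 3 plies

[##./.../..#/..#] V move#1: V02:-1/###/..#/..#/..#, V10:+1/##./#../#.#/..#*, V11:+1/##./.#./.##/..#, V20:+1/##./.../#.#/#.#, V21:+1/##./.../.##/.##
[##./#../#.#/..#] H move#2: H11:-1/##./###/#.#/..#*, H30:-1/##./#../#.#/###
[##./###/#.#/..#] V move#3: V21:+1/##./###/###/.##*
[##./###/###/.##] end (terminal -1, H#4); searched ##./.../..#/..# to 7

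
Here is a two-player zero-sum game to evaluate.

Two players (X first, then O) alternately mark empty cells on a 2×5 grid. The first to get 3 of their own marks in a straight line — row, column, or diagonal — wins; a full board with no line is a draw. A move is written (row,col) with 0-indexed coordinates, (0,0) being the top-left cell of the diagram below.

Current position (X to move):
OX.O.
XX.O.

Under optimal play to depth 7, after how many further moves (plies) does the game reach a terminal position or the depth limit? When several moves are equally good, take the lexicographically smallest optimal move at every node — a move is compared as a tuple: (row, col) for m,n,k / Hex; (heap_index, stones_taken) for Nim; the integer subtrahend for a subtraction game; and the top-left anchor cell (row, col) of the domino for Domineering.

PV length from [OX.O./XX.O.]: 1 ply

p1 X@[OX.O./XX.O.]: (0,2)[OXXO./XX.O.]+0 (0,4)[OX.OX/XX.O.]+0 (1,2)[OX.O./XXXO.]+1* (1,4)[OX.O./XX.OX]+0
p2 O@[OX.O./XXXO.] terminal -1; root [OX.O./XX.O.] d7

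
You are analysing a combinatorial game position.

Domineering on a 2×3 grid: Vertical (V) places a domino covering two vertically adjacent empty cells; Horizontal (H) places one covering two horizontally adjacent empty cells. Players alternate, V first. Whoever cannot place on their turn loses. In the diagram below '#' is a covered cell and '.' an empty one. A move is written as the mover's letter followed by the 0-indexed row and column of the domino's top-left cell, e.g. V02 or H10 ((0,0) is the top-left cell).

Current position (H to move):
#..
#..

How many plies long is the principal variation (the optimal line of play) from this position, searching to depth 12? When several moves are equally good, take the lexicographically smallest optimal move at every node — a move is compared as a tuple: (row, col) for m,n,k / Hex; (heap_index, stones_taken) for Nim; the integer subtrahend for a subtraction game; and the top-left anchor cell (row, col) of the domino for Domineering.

p1 H@[#../#..]: H01[###/#..]+1* H11[#../###]+1
p2 V@[###/#..] terminal -1; root [#../#..] d12

PV length from [#../#..]: 1 ply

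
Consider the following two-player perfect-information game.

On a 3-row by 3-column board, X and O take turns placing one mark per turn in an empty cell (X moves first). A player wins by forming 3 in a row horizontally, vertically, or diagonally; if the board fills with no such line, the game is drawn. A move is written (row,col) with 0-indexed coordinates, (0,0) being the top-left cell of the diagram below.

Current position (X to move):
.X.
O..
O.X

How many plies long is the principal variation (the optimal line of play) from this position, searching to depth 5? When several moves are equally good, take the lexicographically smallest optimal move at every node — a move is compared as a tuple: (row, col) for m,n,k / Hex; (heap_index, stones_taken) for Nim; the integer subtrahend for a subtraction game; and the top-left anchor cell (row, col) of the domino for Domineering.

PV length from [.X./O../O.X]: 3 plies

ply 1, X at .X./O../O.X | (0,0)=+1→XX./O../O.X*; (0,2)=-1→.XX/O../O.X; (1,1)=-1→.X./OX./O.X; (1,2)=-1→.X./O.X/O.X; (2,1)=-1→.X./O../OXX
ply 2, O at XX./O../O.X | (0,2)=-1→XXO/O../O.X*; (1,1)=-1→XX./OO./O.X; (1,2)=-1→XX./O.O/O.X; (2,1)=-1→XX./O../OOX
ply 3, X at XXO/O../O.X | (1,1)=+1→XXO/OX./O.X*; (1,2)=-1→XXO/O.X/O.X; (2,1)=-1→XXO/O../OXX
ply 4: XXO/OX./O.X is terminal -1 (O); from .X./O../O.X depth 5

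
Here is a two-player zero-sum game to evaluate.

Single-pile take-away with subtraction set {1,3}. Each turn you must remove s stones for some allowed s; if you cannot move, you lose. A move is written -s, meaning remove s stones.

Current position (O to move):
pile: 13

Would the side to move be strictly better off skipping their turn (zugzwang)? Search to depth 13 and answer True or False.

zugzwang(13, O) = False

ply 1, O at 13 | -1=+1→12*; -3=+1→10
ply 2, X at 12 | -1=-1→11*; -3=-1→9
ply 3, O at 11 | -1=+1→10*; -3=+1→8
ply 4, X at 10 | -1=-1→9*; -3=-1→7
ply 5, O at 9 | -1=+1→8*; -3=+1→6
ply 6, X at 8 | -1=-1→7*; -3=-1→5
ply 7, O at 7 | -1=+1→6*; -3=+1→4
ply 8, X at 6 | -1=-1→5*; -3=-1→3
ply 9, O at 5 | -1=+1→4*; -3=+1→2
ply 10, X at 4 | -1=-1→3*; -3=-1→1
ply 11, O at 3 | -1=+1→2*; -3=+1→0
ply 12, X at 2 | -1=-1→1*
ply 13, O at 1 | -1=+1→0*
ply 14: 0 is terminal -1 (X); from 13 depth 13
if O skipped the turn, X would face:
~ ply 1, X at 13 | -1=+1→12*; -3=+1→10
~ ply 2, O at 12 | -1=-1→11*; -3=-1→9
~ ply 3, X at 11 | -1=+1→10*; -3=+1→8
~ ply 4, O at 10 | -1=-1→9*; -3=-1→7
~ ply 5, X at 9 | -1=+1→8*; -3=+1→6
~ ply 6, O at 8 | -1=-1→7*; -3=-1→5
~ ply 7, X at 7 | -1=+1→6*; -3=+1→4
~ ply 8, O at 6 | -1=-1→5*; -3=-1→3
~ ply 9, X at 5 | -1=+1→4*; -3=+1→2
~ ply 10, O at 4 | -1=-1→3*; -3=-1→1
~ ply 11, X at 3 | -1=+1→2*; -3=+1→0
~ ply 12, O at 2 | -1=-1→1*
~ ply 13, X at 1 | -1=+1→0*
~ ply 14: 0 is terminal -1 (O); from 13 depth 13
compare (O): move=+1 vs pass=-1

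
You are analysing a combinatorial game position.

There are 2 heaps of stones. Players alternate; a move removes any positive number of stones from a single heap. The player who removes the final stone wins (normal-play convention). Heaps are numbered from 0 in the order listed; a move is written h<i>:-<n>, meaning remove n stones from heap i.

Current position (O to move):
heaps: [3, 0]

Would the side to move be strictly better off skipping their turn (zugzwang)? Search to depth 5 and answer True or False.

zugzwang((3,0), O) = False

p1 O@[(3,0)]: h0:-1[(2,0)]-1 h0:-2[(1,0)]-1 h0:-3[(0,0)]+1*
p2 X@[(0,0)] terminal -1; root [(3,0)] d5
suppose O passes — search the same position with X to move:
pass> p1 X@[(3,0)]: h0:-1[(2,0)]-1 h0:-2[(1,0)]-1 h0:-3[(0,0)]+1*
pass> p2 O@[(0,0)] terminal -1; root [(3,0)] d5
for O: play +1, pass -1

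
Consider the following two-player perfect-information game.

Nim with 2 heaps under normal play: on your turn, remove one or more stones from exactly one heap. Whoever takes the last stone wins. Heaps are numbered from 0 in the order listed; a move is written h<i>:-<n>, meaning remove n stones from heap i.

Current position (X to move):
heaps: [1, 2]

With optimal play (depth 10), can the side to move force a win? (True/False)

[(1,2)] X move#1: h0:-1:-1/(0,2), h1:-1:+1/(1,1)*, h1:-2:-1/(1,0)
[(1,1)] O move#2: h0:-1:-1/(0,1)*, h1:-1:-1/(1,0)
[(0,1)] X move#3: h1:-1:+1/(0,0)*
[(0,0)] end (terminal -1, O#4); searched (1,2) to 10

X winning at [(1,2)]: True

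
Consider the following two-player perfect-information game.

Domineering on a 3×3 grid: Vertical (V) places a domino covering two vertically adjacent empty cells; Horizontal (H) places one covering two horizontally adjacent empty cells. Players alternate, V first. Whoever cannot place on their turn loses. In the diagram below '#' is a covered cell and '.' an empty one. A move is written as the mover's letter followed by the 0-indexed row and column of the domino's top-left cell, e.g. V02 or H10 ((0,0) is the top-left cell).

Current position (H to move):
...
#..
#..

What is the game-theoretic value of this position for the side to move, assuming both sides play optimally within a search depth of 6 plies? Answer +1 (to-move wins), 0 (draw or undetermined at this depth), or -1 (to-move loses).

ply 1, H at .../#../#.. | H00=-1→##./#../#..; H01=-1→.##/#../#..; H11=+1→.../###/#..*; H21=-1→.../#../###
ply 2: .../###/#.. is terminal -1 (V); from .../#../#.. depth 6

value(.../#../#.., H) = +1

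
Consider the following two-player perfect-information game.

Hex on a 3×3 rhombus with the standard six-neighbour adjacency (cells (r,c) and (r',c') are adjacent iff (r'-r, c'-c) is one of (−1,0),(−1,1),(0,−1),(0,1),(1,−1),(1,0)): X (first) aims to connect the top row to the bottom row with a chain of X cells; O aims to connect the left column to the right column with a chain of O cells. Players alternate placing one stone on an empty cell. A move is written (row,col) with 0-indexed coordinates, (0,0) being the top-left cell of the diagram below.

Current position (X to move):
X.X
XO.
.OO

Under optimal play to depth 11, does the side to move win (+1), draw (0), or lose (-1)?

value(X.X/XO./.OO, X) = +1

p1 X@[X.X/XO./.OO]: (0,1)[XXX/XO./.OO]-1 (1,2)[X.X/XOX/.OO]-1 (2,0)[X.X/XO./XOO]+1*
p2 O@[X.X/XO./XOO] terminal -1; root [X.X/XO./.OO] d11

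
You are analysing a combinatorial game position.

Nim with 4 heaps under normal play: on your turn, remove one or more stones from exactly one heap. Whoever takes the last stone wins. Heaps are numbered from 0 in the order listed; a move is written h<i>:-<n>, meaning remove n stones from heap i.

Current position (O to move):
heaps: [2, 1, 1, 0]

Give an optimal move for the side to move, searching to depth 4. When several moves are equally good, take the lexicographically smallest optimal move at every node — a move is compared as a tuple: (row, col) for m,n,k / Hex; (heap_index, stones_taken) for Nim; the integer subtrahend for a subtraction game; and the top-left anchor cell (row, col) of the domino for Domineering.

[(2,1,1,0)] O move#1: h0:-1:-1/(1,1,1,0), h0:-2:+1/(0,1,1,0)*, h1:-1:-1/(2,0,1,0), h2:-1:-1/(2,1,0,0)
[(0,1,1,0)] X move#2: h1:-1:-1/(0,0,1,0)*, h2:-1:-1/(0,1,0,0)
[(0,0,1,0)] O move#3: h2:-1:+1/(0,0,0,0)*
[(0,0,0,0)] end (terminal -1, X#4); searched (2,1,1,0) to 4

O's best at [(2,1,1,0)]: h0:-2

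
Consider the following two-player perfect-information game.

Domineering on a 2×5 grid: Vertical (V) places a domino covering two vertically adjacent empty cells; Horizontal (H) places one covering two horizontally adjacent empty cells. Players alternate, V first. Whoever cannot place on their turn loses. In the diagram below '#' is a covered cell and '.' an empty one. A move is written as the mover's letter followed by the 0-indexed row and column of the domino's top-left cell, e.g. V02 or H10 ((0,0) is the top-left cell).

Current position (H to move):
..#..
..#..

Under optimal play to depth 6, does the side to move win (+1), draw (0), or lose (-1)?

value(..#../..#.., H) = -1

ply 1, H at ..#../..#.. | H00=-1→###../..#..*; H03=-1→..###/..#..; H10=-1→..#../###..; H13=-1→..#../..###
ply 2, V at ###../..#.. | V03=+1→####./..##.*; V04=+1→###.#/..#.#
ply 3, H at ####./..##. | H10=-1→####./####.*
ply 4, V at ####./####. | V04=+1→#####/#####*
ply 5: #####/##### is terminal -1 (H); from ..#../..#.. depth 6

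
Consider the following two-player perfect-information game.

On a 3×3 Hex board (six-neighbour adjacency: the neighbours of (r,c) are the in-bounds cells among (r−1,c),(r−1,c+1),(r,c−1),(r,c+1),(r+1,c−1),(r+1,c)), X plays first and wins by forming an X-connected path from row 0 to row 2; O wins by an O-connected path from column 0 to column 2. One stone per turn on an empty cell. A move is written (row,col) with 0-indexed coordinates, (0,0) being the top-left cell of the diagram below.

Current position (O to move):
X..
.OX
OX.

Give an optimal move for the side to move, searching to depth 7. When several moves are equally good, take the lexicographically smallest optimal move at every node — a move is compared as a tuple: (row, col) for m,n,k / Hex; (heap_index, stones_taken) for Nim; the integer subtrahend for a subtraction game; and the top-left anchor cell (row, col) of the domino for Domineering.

O's best at [X../.OX/OX.]: (0,2)

ply 1, O at X../.OX/OX. | (0,1)=-1→XO./.OX/OX.; (0,2)=+1→X.O/.OX/OX.*; (1,0)=-1→X../OOX/OX.; (2,2)=-1→X../.OX/OXO
ply 2: X.O/.OX/OX. is terminal -1 (X); from X../.OX/OX. depth 7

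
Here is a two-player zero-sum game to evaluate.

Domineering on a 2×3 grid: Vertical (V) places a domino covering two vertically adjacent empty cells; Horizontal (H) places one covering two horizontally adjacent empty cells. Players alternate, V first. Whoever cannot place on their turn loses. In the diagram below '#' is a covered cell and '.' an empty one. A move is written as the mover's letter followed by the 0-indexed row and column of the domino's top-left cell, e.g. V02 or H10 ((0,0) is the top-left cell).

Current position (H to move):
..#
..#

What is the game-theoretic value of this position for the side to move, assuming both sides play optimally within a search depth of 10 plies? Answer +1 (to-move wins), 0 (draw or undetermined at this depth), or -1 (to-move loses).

value(..#/..#, H) = +1

[..#/..#] H move#1: H00:+1/###/..#*, H10:+1/..#/###
[###/..#] end (terminal -1, V#2); searched ..#/..# to 10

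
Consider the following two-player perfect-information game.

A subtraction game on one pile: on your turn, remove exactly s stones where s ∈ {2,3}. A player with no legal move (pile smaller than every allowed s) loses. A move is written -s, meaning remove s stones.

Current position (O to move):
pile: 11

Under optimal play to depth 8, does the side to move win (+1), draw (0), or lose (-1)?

value(11, O) = -1

[11] O move#1: -2:-1/9*, -3:-1/8
[9] X move#2: -2:-1/7, -3:+1/6*
[6] O move#3: -2:-1/4*, -3:-1/3
[4] X move#4: -2:-1/2, -3:+1/1*
[1] end (terminal -1, O#5); searched 11 to 8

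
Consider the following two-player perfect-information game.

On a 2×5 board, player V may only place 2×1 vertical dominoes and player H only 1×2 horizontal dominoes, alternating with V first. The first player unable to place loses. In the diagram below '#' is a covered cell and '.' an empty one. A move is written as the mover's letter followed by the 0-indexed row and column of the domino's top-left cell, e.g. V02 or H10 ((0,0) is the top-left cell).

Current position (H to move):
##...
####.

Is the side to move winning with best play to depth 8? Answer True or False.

ply 1, H at ##.../####. | H02=-1→####./####.; H03=+1→##.##/####.*
ply 2: ##.##/####. is terminal -1 (V); from ##.../####. depth 8

H winning at [##.../####.]: True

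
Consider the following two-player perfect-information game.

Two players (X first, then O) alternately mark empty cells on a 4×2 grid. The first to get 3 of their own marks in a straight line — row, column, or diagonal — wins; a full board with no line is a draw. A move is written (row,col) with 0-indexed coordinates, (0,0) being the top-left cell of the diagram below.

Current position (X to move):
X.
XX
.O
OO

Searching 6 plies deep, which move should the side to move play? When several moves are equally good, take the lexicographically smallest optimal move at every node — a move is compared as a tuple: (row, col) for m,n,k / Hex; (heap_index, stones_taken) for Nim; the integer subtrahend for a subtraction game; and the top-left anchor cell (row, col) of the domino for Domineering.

X's best at [X./XX/.O/OO]: (2,0)

ply 1, X at X./XX/.O/OO | (0,1)=+0→XX/XX/.O/OO; (2,0)=+1→X./XX/XO/OO*
ply 2: X./XX/XO/OO is terminal -1 (O); from X./XX/.O/OO depth 6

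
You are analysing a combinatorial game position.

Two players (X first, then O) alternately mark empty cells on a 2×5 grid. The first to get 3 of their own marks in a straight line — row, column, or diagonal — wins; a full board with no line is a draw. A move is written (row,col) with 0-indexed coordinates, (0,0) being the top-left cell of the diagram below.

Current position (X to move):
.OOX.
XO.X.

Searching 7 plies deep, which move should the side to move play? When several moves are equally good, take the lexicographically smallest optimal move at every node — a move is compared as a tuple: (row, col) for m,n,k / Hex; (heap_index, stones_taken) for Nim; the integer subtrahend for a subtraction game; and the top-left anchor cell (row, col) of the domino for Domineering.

ply 1, X at .OOX./XO.X. | (0,0)=+0→XOOX./XO.X.*; (0,4)=-1→.OOXX/XO.X.; (1,2)=-1→.OOX./XOXX.; (1,4)=-1→.OOX./XO.XX
ply 2, O at XOOX./XO.X. | (0,4)=+0→XOOXO/XO.X.*; (1,2)=+0→XOOX./XOOX.; (1,4)=+0→XOOX./XO.XO
ply 3, X at XOOXO/XO.X. | (1,2)=+0→XOOXO/XOXX.*; (1,4)=+0→XOOXO/XO.XX
ply 4, O at XOOXO/XOXX. | (1,4)=+0→XOOXO/XOXXO*
ply 5: XOOXO/XOXXO is terminal +0 (X); from .OOX./XO.X. depth 7

X's best at [.OOX./XO.X.]: (0,0)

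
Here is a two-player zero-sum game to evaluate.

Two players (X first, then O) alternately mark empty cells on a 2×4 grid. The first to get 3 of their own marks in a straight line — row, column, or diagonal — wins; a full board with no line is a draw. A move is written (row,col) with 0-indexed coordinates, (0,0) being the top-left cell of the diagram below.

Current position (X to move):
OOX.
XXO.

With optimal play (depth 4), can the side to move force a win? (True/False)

ply 1, X at OOX./XXO. | (0,3)=+0→OOXX/XXO.*; (1,3)=+0→OOX./XXOX
ply 2, O at OOXX/XXO. | (1,3)=+0→OOXX/XXOO*
ply 3: OOXX/XXOO is terminal +0 (X); from OOX./XXO. depth 4

X winning at [OOX./XXO.]: False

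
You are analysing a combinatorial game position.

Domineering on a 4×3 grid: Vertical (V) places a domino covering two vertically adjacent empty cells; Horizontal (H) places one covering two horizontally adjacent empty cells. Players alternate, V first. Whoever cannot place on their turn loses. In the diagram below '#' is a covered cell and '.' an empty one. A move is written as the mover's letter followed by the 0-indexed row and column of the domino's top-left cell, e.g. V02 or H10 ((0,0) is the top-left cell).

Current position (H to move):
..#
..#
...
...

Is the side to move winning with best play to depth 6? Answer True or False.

p1 H@[..#/..#/.../...]: H00[###/..#/.../...]-1* H10[..#/###/.../...]-1 H20[..#/..#/##./...]-1 H21[..#/..#/.##/...]-1 H30[..#/..#/.../##.]-1 H31[..#/..#/.../.##]-1
p2 V@[###/..#/.../...]: V10[###/#.#/#../...]-1 V11[###/.##/.#./...]+1* V20[###/..#/#../#..]-1 V21[###/..#/.#./.#.]+1 V22[###/..#/..#/..#]-1
p3 H@[###/.##/.#./...]: H30[###/.##/.#./##.]-1* H31[###/.##/.#./.##]-1
p4 V@[###/.##/.#./##.]: V10[###/###/##./##.]+1* V22[###/.##/.##/###]+1
p5 H@[###/###/##./##.] terminal -1; root [..#/..#/.../...] d6

H winning at [..#/..#/.../...]: False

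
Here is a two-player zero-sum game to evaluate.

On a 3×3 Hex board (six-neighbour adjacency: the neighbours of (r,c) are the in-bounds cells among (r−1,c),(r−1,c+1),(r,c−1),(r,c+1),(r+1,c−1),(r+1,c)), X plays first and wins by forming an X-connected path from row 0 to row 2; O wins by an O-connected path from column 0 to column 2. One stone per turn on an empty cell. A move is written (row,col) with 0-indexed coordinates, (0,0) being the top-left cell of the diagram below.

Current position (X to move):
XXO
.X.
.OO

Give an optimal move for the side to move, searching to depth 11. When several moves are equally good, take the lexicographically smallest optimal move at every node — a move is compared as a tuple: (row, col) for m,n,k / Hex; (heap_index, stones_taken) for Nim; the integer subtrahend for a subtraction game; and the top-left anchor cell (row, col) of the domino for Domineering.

p1 X@[XXO/.X./.OO]: (1,0)[XXO/XX./.OO]-1 (1,2)[XXO/.XX/.OO]-1 (2,0)[XXO/.X./XOO]+1*
p2 O@[XXO/.X./XOO] terminal -1; root [XXO/.X./.OO] d11

X's best at [XXO/.X./.OO]: (2,0)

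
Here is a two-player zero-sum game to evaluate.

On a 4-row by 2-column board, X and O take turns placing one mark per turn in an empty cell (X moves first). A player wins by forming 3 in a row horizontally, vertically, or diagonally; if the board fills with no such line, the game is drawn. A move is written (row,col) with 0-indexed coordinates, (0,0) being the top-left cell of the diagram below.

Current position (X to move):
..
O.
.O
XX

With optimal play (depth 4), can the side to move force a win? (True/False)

[../O./.O/XX] X move#1: (0,0):+0/X./O./.O/XX*, (0,1):+0/.X/O./.O/XX, (1,1):+0/../OX/.O/XX, (2,0):+0/../O./XO/XX
[X./O./.O/XX] O move#2: (0,1):+0/XO/O./.O/XX*, (1,1):+0/X./OO/.O/XX, (2,0):+0/X./O./OO/XX
[XO/O./.O/XX] X move#3: (1,1):+0/XO/OX/.O/XX*, (2,0):-1/XO/O./XO/XX
[XO/OX/.O/XX] O move#4: (2,0):+0/XO/OX/OO/XX*
[XO/OX/OO/XX] end (terminal +0, X#5); searched ../O./.O/XX to 4

X winning at [../O./.O/XX]: False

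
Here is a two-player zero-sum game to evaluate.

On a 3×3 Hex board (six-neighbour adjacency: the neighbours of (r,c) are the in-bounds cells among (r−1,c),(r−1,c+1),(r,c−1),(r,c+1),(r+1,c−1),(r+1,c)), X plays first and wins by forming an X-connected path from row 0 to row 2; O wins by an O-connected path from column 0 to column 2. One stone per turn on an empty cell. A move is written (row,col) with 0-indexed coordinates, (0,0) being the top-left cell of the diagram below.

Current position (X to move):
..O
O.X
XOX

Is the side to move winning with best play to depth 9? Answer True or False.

X winning at [..O/O.X/XOX]: False

p1 X@[..O/O.X/XOX]: (0,0)[X.O/O.X/XOX]-1* (0,1)[.XO/O.X/XOX]-1 (1,1)[..O/OXX/XOX]-1
p2 O@[X.O/O.X/XOX]: (0,1)[XOO/O.X/XOX]+1* (1,1)[X.O/OOX/XOX]+1
p3 X@[XOO/O.X/XOX] terminal -1; root [..O/O.X/XOX] d9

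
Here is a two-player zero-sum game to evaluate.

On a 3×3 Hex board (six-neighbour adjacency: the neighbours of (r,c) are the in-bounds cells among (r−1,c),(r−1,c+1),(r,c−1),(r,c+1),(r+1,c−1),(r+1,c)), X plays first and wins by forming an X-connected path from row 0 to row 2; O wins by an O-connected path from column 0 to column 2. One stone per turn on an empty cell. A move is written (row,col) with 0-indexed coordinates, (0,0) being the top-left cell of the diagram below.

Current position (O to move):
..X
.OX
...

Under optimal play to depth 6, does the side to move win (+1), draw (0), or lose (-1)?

value(..X/.OX/..., O) = -1

[..X/.OX/...] O move#1: (0,0):-1/O.X/.OX/...*, (0,1):-1/.OX/.OX/..., (1,0):-1/..X/OOX/..., (2,0):-1/..X/.OX/O.., (2,1):-1/..X/.OX/.O., (2,2):-1/..X/.OX/..O
[O.X/.OX/...] X move#2: (0,1):+1/OXX/.OX/...*, (1,0):+1/O.X/XOX/..., (2,0):+1/O.X/.OX/X.., (2,1):+1/O.X/.OX/.X., (2,2):+1/O.X/.OX/..X
[OXX/.OX/...] O move#3: (1,0):-1/OXX/OOX/...*, (2,0):-1/OXX/.OX/O.., (2,1):-1/OXX/.OX/.O., (2,2):-1/OXX/.OX/..O
[OXX/OOX/...] X move#4: (2,0):+1/OXX/OOX/X..*, (2,1):+1/OXX/OOX/.X., (2,2):+1/OXX/OOX/..X
[OXX/OOX/X..] O move#5: (2,1):-1/OXX/OOX/XO.*, (2,2):-1/OXX/OOX/X.O
[OXX/OOX/XO.] X move#6: (2,2):+1/OXX/OOX/XOX*
[OXX/OOX/XOX] end (terminal -1, O#7); searched ..X/.OX/... to 6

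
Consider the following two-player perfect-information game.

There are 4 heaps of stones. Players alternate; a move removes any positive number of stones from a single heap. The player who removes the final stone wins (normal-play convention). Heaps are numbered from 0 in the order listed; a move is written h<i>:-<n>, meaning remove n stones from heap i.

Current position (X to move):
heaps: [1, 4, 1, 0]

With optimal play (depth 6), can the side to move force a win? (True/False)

p1 X@[(1,4,1,0)]: h0:-1[(0,4,1,0)]-1 h1:-1[(1,3,1,0)]-1 h1:-2[(1,2,1,0)]-1 h1:-3[(1,1,1,0)]-1 h1:-4[(1,0,1,0)]+1* h2:-1[(1,4,0,0)]-1
p2 O@[(1,0,1,0)]: h0:-1[(0,0,1,0)]-1* h2:-1[(1,0,0,0)]-1
p3 X@[(0,0,1,0)]: h2:-1[(0,0,0,0)]+1*
p4 O@[(0,0,0,0)] terminal -1; root [(1,4,1,0)] d6

X winning at [(1,4,1,0)]: True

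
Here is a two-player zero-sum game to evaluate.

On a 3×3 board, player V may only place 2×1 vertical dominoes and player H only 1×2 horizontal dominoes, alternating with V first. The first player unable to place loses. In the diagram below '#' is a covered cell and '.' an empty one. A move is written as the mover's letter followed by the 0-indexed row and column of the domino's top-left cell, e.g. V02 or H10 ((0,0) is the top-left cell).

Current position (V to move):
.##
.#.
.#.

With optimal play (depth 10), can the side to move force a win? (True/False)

p1 V@[.##/.#./.#.]: V00[###/##./.#.]+1* V10[.##/##./##.]+1 V12[.##/.##/.##]+1
p2 H@[###/##./.#.] terminal -1; root [.##/.#./.#.] d10

V winning at [.##/.#./.#.]: True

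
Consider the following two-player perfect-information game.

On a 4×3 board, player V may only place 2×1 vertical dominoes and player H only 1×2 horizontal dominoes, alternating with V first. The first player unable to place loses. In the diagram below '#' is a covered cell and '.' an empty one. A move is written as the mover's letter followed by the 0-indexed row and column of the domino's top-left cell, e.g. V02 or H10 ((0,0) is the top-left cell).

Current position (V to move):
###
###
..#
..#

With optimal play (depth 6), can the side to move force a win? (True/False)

ply 1, V at ###/###/..#/..# | V20=+1→###/###/#.#/#.#*; V21=+1→###/###/.##/.##
ply 2: ###/###/#.#/#.# is terminal -1 (H); from ###/###/..#/..# depth 6

V winning at [###/###/..#/..#]: True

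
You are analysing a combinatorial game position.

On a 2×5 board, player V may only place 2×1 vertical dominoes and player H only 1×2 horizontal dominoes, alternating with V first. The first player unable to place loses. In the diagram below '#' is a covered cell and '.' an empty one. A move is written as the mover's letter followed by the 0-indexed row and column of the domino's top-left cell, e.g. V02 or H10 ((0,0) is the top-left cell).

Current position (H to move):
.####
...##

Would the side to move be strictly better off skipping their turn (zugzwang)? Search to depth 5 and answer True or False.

zugzwang(.####/...##, H) = False

ply 1, H at .####/...## | H10=+1→.####/##.##*; H11=-1→.####/.####
ply 2: .####/##.## is terminal -1 (V); from .####/...## depth 5
pass branch (V moves first from the same position):
  | ply 1, V at .####/...## | V00=-1→#####/#..##*
  | ply 2, H at #####/#..## | H11=+1→#####/#####*
  | ply 3: #####/##### is terminal -1 (V); from .####/...## depth 5
H moving scores +1; H passing scores +1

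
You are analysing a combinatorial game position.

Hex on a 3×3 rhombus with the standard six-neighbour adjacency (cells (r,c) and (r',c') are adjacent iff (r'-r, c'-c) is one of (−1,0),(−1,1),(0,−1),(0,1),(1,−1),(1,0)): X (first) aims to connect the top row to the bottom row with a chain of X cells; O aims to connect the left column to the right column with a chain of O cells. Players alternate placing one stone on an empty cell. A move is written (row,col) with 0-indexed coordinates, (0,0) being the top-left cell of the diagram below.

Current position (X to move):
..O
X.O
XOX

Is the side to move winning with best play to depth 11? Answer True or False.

X winning at [..O/X.O/XOX]: True

[..O/X.O/XOX] X move#1: (0,0):+1/X.O/X.O/XOX*, (0,1):+1/.XO/X.O/XOX, (1,1):+1/..O/XXO/XOX
[X.O/X.O/XOX] end (terminal -1, O#2); searched ..O/X.O/XOX to 11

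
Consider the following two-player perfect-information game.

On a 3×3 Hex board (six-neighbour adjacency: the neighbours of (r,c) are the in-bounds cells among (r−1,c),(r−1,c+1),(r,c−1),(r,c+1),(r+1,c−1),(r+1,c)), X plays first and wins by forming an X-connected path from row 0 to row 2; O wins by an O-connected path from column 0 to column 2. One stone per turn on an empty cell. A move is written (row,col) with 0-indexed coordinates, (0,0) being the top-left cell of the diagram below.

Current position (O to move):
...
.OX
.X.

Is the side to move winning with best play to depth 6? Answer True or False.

O winning at [.../.OX/.X.]: True

p1 O@[.../.OX/.X.]: (0,0)[O../.OX/.X.]-1 (0,1)[.O./.OX/.X.]-1 (0,2)[..O/.OX/.X.]+1* (1,0)[.../OOX/.X.]-1 (2,0)[.../.OX/OX.]-1 (2,2)[.../.OX/.XO]-1
p2 X@[..O/.OX/.X.]: (0,0)[X.O/.OX/.X.]-1* (0,1)[.XO/.OX/.X.]-1 (1,0)[..O/XOX/.X.]-1 (2,0)[..O/.OX/XX.]-1 (2,2)[..O/.OX/.XX]-1
p3 O@[X.O/.OX/.X.]: (0,1)[XOO/.OX/.X.]+1* (1,0)[X.O/OOX/.X.]+1 (2,0)[X.O/.OX/OX.]+1 (2,2)[X.O/.OX/.XO]+1
p4 X@[XOO/.OX/.X.]: (1,0)[XOO/XOX/.X.]-1* (2,0)[XOO/.OX/XX.]-1 (2,2)[XOO/.OX/.XX]-1
p5 O@[XOO/XOX/.X.]: (2,0)[XOO/XOX/OX.]+1* (2,2)[XOO/XOX/.XO]-1
p6 X@[XOO/XOX/OX.] terminal -1; root [.../.OX/.X.] d6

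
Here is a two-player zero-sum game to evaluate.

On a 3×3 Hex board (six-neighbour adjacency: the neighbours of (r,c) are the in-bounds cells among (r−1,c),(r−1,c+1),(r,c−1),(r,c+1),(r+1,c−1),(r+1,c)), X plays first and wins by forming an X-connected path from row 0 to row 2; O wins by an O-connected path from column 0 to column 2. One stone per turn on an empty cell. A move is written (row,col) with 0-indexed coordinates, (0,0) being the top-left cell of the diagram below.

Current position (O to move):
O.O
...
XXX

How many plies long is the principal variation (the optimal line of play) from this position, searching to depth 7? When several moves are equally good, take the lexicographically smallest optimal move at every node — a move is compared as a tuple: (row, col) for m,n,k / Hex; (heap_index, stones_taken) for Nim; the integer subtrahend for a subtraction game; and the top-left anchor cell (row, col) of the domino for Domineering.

p1 O@[O.O/.../XXX]: (0,1)[OOO/.../XXX]+1* (1,0)[O.O/O../XXX]+1 (1,1)[O.O/.O./XXX]+1 (1,2)[O.O/..O/XXX]-1
p2 X@[OOO/.../XXX] terminal -1; root [O.O/.../XXX] d7

PV length from [O.O/.../XXX]: 1 ply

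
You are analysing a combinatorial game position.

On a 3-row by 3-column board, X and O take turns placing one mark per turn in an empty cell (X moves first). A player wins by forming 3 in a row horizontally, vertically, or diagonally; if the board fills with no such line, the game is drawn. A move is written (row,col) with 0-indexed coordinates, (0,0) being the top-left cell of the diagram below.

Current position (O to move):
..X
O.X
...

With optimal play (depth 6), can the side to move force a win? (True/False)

O winning at [..X/O.X/...]: False

p1 O@[..X/O.X/...]: (0,0)[O.X/O.X/...]-1 (0,1)[.OX/O.X/...]-1 (1,1)[..X/OOX/...]-1 (2,0)[..X/O.X/O..]-1 (2,1)[..X/O.X/.O.]-1 (2,2)[..X/O.X/..O]+0*
p2 X@[..X/O.X/..O]: (0,0)[X.X/O.X/..O]+0* (0,1)[.XX/O.X/..O]-1 (1,1)[..X/OXX/..O]-1 (2,0)[..X/O.X/X.O]+0 (2,1)[..X/O.X/.XO]-1
p3 O@[X.X/O.X/..O]: (0,1)[XOX/O.X/..O]+0* (1,1)[X.X/OOX/..O]-1 (2,0)[X.X/O.X/O.O]-1 (2,1)[X.X/O.X/.OO]-1
p4 X@[XOX/O.X/..O]: (1,1)[XOX/OXX/..O]+0* (2,0)[XOX/O.X/X.O]+0 (2,1)[XOX/O.X/.XO]+0
p5 O@[XOX/OXX/..O]: (2,0)[XOX/OXX/O.O]+0* (2,1)[XOX/OXX/.OO]-1
p6 X@[XOX/OXX/O.O]: (2,1)[XOX/OXX/OXO]+0*
p7 O@[XOX/OXX/OXO] terminal +0; root [..X/O.X/...] d6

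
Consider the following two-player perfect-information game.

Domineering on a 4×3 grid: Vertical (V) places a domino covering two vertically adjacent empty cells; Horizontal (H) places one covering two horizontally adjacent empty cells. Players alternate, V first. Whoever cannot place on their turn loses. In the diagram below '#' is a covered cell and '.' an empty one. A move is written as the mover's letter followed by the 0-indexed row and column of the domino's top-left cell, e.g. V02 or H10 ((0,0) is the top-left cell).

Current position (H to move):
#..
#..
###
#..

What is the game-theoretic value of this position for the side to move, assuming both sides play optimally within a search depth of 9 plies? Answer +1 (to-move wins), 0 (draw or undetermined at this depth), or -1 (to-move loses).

value(#../#../###/#.., H) = +1

ply 1, H at #../#../###/#.. | H01=+1→###/#../###/#..*; H11=+1→#../###/###/#..; H31=-1→#../#../###/###
ply 2: ###/#../###/#.. is terminal -1 (V); from #../#../###/#.. depth 9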